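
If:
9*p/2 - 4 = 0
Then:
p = 8/9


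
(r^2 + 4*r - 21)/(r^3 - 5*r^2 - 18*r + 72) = (r + 7)/(r^2 - 2*r - 24)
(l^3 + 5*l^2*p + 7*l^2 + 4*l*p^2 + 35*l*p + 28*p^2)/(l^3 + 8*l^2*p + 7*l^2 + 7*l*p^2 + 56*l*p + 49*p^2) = (l + 4*p)/(l + 7*p)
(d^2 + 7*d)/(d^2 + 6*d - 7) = d/(d - 1)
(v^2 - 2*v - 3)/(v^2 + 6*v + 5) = (v - 3)/(v + 5)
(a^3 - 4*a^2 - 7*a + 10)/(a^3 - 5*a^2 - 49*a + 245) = (a^2 + a - 2)/(a^2 - 49)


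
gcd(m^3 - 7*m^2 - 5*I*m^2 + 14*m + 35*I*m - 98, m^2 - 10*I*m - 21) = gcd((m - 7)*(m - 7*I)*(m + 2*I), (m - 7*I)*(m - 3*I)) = m - 7*I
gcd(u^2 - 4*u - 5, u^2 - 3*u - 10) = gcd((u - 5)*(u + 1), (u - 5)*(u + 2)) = u - 5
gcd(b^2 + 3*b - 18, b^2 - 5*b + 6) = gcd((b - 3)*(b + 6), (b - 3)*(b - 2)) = b - 3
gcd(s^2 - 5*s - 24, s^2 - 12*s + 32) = s - 8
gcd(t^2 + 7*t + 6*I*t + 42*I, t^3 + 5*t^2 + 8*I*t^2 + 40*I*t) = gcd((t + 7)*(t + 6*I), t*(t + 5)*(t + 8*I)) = 1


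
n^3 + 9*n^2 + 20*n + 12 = (n + 1)*(n + 2)*(n + 6)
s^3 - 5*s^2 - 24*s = s*(s - 8)*(s + 3)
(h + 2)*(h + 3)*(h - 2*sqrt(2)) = h^3 - 2*sqrt(2)*h^2 + 5*h^2 - 10*sqrt(2)*h + 6*h - 12*sqrt(2)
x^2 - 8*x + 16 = (x - 4)^2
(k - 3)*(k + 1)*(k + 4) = k^3 + 2*k^2 - 11*k - 12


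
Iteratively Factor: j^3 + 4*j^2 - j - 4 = (j + 1)*(j^2 + 3*j - 4) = (j + 1)*(j + 4)*(j - 1)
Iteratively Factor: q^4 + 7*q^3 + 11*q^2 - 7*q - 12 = (q + 1)*(q^3 + 6*q^2 + 5*q - 12) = (q + 1)*(q + 3)*(q^2 + 3*q - 4) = (q - 1)*(q + 1)*(q + 3)*(q + 4)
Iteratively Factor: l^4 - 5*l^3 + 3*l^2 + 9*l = (l - 3)*(l^3 - 2*l^2 - 3*l) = (l - 3)*(l + 1)*(l^2 - 3*l) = (l - 3)^2*(l + 1)*(l)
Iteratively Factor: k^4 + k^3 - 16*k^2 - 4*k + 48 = (k - 2)*(k^3 + 3*k^2 - 10*k - 24) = (k - 3)*(k - 2)*(k^2 + 6*k + 8) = (k - 3)*(k - 2)*(k + 2)*(k + 4)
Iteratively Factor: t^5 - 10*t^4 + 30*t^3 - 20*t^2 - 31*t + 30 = (t - 3)*(t^4 - 7*t^3 + 9*t^2 + 7*t - 10) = (t - 5)*(t - 3)*(t^3 - 2*t^2 - t + 2) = (t - 5)*(t - 3)*(t + 1)*(t^2 - 3*t + 2) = (t - 5)*(t - 3)*(t - 1)*(t + 1)*(t - 2)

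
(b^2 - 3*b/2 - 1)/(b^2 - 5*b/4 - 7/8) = 4*(b - 2)/(4*b - 7)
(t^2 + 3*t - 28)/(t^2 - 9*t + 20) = (t + 7)/(t - 5)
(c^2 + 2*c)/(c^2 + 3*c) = (c + 2)/(c + 3)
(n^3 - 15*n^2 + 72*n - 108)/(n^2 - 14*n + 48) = (n^2 - 9*n + 18)/(n - 8)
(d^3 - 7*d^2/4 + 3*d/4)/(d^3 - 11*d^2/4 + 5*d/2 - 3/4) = d/(d - 1)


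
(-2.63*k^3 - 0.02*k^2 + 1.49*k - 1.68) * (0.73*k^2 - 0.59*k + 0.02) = -1.9199*k^5 + 1.5371*k^4 + 1.0469*k^3 - 2.1059*k^2 + 1.021*k - 0.0336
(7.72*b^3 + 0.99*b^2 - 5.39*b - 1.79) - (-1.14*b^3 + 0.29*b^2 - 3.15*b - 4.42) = 8.86*b^3 + 0.7*b^2 - 2.24*b + 2.63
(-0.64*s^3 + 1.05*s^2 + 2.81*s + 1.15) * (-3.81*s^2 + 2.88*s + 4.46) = 2.4384*s^5 - 5.8437*s^4 - 10.5365*s^3 + 8.3943*s^2 + 15.8446*s + 5.129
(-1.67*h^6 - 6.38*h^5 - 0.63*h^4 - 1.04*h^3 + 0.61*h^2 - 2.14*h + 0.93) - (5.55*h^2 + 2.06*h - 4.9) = -1.67*h^6 - 6.38*h^5 - 0.63*h^4 - 1.04*h^3 - 4.94*h^2 - 4.2*h + 5.83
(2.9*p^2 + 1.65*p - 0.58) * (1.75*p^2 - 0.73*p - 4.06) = 5.075*p^4 + 0.7705*p^3 - 13.9935*p^2 - 6.2756*p + 2.3548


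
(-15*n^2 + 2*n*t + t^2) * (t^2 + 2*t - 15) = -15*n^2*t^2 - 30*n^2*t + 225*n^2 + 2*n*t^3 + 4*n*t^2 - 30*n*t + t^4 + 2*t^3 - 15*t^2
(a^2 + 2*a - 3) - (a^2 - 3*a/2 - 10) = 7*a/2 + 7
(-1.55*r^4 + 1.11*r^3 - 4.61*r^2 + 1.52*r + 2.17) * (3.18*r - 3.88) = -4.929*r^5 + 9.5438*r^4 - 18.9666*r^3 + 22.7204*r^2 + 1.003*r - 8.4196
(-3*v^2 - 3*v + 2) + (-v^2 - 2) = -4*v^2 - 3*v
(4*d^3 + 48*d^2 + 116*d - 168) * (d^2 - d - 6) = 4*d^5 + 44*d^4 + 44*d^3 - 572*d^2 - 528*d + 1008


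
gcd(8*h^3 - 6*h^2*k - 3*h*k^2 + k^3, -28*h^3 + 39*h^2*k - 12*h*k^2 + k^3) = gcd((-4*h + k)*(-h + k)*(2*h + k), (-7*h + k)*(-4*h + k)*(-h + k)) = 4*h^2 - 5*h*k + k^2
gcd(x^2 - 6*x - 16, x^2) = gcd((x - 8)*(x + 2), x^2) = 1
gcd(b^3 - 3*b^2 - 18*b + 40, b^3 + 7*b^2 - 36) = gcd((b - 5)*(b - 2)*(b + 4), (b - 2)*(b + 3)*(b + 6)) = b - 2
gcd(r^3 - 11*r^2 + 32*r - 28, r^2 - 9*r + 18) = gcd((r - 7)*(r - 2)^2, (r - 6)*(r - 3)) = 1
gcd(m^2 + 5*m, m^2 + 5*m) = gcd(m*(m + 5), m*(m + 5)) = m^2 + 5*m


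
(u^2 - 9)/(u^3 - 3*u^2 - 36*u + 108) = (u + 3)/(u^2 - 36)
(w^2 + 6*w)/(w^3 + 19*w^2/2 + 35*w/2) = 2*(w + 6)/(2*w^2 + 19*w + 35)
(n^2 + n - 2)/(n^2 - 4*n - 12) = (n - 1)/(n - 6)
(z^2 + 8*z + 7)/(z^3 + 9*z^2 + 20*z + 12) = (z + 7)/(z^2 + 8*z + 12)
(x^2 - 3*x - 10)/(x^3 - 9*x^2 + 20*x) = (x + 2)/(x*(x - 4))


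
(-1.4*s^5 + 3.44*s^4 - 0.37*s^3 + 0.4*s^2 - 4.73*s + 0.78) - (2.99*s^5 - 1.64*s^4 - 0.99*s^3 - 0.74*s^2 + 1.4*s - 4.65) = -4.39*s^5 + 5.08*s^4 + 0.62*s^3 + 1.14*s^2 - 6.13*s + 5.43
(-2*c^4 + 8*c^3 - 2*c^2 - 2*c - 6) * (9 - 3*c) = 6*c^5 - 42*c^4 + 78*c^3 - 12*c^2 - 54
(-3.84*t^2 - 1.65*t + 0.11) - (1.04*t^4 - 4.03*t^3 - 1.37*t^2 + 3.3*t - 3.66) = -1.04*t^4 + 4.03*t^3 - 2.47*t^2 - 4.95*t + 3.77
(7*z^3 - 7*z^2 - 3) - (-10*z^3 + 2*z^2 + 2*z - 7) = 17*z^3 - 9*z^2 - 2*z + 4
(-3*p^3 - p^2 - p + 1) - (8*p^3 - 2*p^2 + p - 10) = -11*p^3 + p^2 - 2*p + 11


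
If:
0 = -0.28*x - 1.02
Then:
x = -3.64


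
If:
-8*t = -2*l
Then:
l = 4*t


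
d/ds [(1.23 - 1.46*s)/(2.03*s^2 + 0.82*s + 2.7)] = (2.9638*s^2 - 4.9938*s - 4.9506)/(4.1209*s^4 + 3.3292*s^3 + 11.6344*s^2 + 4.428*s + 7.29)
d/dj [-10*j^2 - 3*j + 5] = -20*j - 3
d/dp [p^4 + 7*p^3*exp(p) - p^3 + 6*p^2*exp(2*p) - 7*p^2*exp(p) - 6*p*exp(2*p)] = 7*p^3*exp(p) + 4*p^3 + 12*p^2*exp(2*p) + 14*p^2*exp(p) - 3*p^2 - 14*p*exp(p) - 6*exp(2*p)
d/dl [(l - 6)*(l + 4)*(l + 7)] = 3*l^2 + 10*l - 38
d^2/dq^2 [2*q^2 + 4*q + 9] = 4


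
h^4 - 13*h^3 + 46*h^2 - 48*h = h*(h - 8)*(h - 3)*(h - 2)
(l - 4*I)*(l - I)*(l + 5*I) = l^3 + 21*l - 20*I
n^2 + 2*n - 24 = (n - 4)*(n + 6)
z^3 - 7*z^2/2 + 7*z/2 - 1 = (z - 2)*(z - 1)*(z - 1/2)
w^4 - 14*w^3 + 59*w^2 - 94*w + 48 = (w - 8)*(w - 3)*(w - 2)*(w - 1)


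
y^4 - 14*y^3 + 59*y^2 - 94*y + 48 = (y - 8)*(y - 3)*(y - 2)*(y - 1)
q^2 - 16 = (q - 4)*(q + 4)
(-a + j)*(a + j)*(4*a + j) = -4*a^3 - a^2*j + 4*a*j^2 + j^3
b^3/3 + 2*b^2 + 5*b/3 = b*(b/3 + 1/3)*(b + 5)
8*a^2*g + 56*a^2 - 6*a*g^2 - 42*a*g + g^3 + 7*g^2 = (-4*a + g)*(-2*a + g)*(g + 7)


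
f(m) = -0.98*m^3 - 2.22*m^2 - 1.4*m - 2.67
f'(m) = -2.94*m^2 - 4.44*m - 1.4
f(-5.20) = 82.38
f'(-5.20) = -57.81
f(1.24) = -9.69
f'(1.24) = -11.43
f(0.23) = -3.12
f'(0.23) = -2.58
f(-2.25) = 0.40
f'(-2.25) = -6.29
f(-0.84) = -2.48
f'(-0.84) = 0.26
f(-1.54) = -2.20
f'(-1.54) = -1.53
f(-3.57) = 18.62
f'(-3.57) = -23.02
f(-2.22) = 0.22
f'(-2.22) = -6.03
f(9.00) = -909.51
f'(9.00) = -279.50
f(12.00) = -2032.59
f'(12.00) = -478.04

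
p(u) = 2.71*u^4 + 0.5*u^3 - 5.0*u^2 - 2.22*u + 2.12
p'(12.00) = 18825.30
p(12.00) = 56314.04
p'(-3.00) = -251.40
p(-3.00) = 169.79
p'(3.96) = 654.86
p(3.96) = 612.39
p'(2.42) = 135.99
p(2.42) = 67.50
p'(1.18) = 5.88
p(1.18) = -1.39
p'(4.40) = 906.21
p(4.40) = 953.88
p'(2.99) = 271.05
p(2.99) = 180.74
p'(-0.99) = -1.37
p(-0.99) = 1.54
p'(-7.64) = -4672.30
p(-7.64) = 8737.26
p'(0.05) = -2.71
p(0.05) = 2.00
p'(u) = 10.84*u^3 + 1.5*u^2 - 10.0*u - 2.22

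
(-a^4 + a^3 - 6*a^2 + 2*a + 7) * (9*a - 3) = -9*a^5 + 12*a^4 - 57*a^3 + 36*a^2 + 57*a - 21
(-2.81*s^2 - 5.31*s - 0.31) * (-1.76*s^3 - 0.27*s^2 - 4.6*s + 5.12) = 4.9456*s^5 + 10.1043*s^4 + 14.9053*s^3 + 10.1225*s^2 - 25.7612*s - 1.5872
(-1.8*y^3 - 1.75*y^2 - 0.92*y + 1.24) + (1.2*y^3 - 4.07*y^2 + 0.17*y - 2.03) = -0.6*y^3 - 5.82*y^2 - 0.75*y - 0.79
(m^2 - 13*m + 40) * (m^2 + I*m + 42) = m^4 - 13*m^3 + I*m^3 + 82*m^2 - 13*I*m^2 - 546*m + 40*I*m + 1680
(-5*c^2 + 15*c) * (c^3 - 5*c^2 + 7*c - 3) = -5*c^5 + 40*c^4 - 110*c^3 + 120*c^2 - 45*c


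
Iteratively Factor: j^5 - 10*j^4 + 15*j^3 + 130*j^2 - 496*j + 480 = (j - 3)*(j^4 - 7*j^3 - 6*j^2 + 112*j - 160) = (j - 4)*(j - 3)*(j^3 - 3*j^2 - 18*j + 40) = (j - 5)*(j - 4)*(j - 3)*(j^2 + 2*j - 8) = (j - 5)*(j - 4)*(j - 3)*(j + 4)*(j - 2)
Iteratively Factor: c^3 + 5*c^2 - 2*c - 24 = (c + 3)*(c^2 + 2*c - 8) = (c - 2)*(c + 3)*(c + 4)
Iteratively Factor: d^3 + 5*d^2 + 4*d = (d)*(d^2 + 5*d + 4) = d*(d + 1)*(d + 4)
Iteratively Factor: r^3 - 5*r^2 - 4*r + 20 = (r + 2)*(r^2 - 7*r + 10) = (r - 5)*(r + 2)*(r - 2)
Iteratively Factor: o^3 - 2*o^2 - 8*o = (o + 2)*(o^2 - 4*o) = (o - 4)*(o + 2)*(o)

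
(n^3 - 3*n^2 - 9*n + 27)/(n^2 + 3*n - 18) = (n^2 - 9)/(n + 6)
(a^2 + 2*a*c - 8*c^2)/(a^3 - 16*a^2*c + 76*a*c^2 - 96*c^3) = (a + 4*c)/(a^2 - 14*a*c + 48*c^2)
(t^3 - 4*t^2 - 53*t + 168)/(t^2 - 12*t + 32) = (t^2 + 4*t - 21)/(t - 4)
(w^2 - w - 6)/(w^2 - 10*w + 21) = (w + 2)/(w - 7)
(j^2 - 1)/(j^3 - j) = 1/j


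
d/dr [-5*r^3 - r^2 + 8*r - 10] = -15*r^2 - 2*r + 8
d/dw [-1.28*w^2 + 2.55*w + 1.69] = 2.55 - 2.56*w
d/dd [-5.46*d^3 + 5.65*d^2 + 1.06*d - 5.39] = -16.38*d^2 + 11.3*d + 1.06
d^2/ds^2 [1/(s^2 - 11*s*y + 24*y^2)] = 2*(-s^2 + 11*s*y - 24*y^2 + (2*s - 11*y)^2)/(s^2 - 11*s*y + 24*y^2)^3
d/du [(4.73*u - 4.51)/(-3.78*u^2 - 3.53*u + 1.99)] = (17.8794*u^2 - 34.0956*u - 6.5076)/(14.2884*u^4 + 26.6868*u^3 - 2.5835*u^2 - 14.0494*u + 3.9601)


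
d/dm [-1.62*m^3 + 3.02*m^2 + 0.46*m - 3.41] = -4.86*m^2 + 6.04*m + 0.46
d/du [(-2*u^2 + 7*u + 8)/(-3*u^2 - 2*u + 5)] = (25*u^2 + 28*u + 51)/(9*u^4 + 12*u^3 - 26*u^2 - 20*u + 25)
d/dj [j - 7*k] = 1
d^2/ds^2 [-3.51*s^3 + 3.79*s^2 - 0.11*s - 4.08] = 7.58 - 21.06*s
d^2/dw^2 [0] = 0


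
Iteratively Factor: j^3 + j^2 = (j)*(j^2 + j) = j^2*(j + 1)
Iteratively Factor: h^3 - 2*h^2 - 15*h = (h + 3)*(h^2 - 5*h) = h*(h + 3)*(h - 5)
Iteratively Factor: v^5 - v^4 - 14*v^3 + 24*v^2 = (v - 3)*(v^4 + 2*v^3 - 8*v^2) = (v - 3)*(v + 4)*(v^3 - 2*v^2) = (v - 3)*(v - 2)*(v + 4)*(v^2) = v*(v - 3)*(v - 2)*(v + 4)*(v)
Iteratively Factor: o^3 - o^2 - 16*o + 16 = (o + 4)*(o^2 - 5*o + 4) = (o - 1)*(o + 4)*(o - 4)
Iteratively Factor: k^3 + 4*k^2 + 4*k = (k + 2)*(k^2 + 2*k) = k*(k + 2)*(k + 2)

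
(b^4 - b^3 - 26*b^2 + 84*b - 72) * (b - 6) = b^5 - 7*b^4 - 20*b^3 + 240*b^2 - 576*b + 432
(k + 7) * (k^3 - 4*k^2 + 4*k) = k^4 + 3*k^3 - 24*k^2 + 28*k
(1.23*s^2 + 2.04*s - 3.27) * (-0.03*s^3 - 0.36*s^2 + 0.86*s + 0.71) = -0.0369*s^5 - 0.504*s^4 + 0.4215*s^3 + 3.8049*s^2 - 1.3638*s - 2.3217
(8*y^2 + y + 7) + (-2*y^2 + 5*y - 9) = 6*y^2 + 6*y - 2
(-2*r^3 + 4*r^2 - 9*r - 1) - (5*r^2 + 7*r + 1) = -2*r^3 - r^2 - 16*r - 2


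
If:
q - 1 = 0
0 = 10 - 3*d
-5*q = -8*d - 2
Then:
No Solution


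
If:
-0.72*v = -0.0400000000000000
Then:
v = 0.06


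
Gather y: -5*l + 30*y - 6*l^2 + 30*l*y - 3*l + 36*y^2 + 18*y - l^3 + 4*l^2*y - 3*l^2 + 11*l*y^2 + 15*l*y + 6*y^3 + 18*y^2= -l^3 - 9*l^2 - 8*l + 6*y^3 + y^2*(11*l + 54) + y*(4*l^2 + 45*l + 48)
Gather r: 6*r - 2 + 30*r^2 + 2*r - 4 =30*r^2 + 8*r - 6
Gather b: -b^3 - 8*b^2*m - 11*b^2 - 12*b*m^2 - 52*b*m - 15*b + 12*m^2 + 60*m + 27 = -b^3 + b^2*(-8*m - 11) + b*(-12*m^2 - 52*m - 15) + 12*m^2 + 60*m + 27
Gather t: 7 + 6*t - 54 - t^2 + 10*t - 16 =-t^2 + 16*t - 63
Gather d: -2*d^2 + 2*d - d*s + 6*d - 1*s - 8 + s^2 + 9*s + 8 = -2*d^2 + d*(8 - s) + s^2 + 8*s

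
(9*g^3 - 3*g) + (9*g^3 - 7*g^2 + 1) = 18*g^3 - 7*g^2 - 3*g + 1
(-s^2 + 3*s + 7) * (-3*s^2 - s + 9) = 3*s^4 - 8*s^3 - 33*s^2 + 20*s + 63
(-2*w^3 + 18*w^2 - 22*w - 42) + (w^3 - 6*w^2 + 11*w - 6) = -w^3 + 12*w^2 - 11*w - 48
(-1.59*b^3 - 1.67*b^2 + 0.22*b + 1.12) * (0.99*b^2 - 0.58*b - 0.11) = -1.5741*b^5 - 0.7311*b^4 + 1.3613*b^3 + 1.1649*b^2 - 0.6738*b - 0.1232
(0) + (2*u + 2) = 2*u + 2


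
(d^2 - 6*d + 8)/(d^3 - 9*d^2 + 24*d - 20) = (d - 4)/(d^2 - 7*d + 10)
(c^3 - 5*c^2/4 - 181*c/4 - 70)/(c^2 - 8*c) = c + 27/4 + 35/(4*c)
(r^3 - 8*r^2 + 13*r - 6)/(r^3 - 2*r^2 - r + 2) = (r^2 - 7*r + 6)/(r^2 - r - 2)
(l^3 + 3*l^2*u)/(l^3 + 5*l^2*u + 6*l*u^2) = l/(l + 2*u)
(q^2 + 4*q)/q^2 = (q + 4)/q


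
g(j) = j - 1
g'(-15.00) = 1.00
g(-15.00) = -16.00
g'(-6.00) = 1.00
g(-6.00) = -7.00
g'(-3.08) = 1.00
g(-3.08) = -4.08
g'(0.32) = 1.00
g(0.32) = -0.68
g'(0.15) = 1.00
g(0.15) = -0.85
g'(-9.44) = 1.00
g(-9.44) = -10.44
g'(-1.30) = 1.00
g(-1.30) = -2.30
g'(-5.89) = 1.00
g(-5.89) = -6.89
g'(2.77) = 1.00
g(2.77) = 1.77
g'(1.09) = 1.00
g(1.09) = 0.09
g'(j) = 1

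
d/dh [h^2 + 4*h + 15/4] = 2*h + 4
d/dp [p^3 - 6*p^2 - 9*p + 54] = 3*p^2 - 12*p - 9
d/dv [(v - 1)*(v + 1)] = 2*v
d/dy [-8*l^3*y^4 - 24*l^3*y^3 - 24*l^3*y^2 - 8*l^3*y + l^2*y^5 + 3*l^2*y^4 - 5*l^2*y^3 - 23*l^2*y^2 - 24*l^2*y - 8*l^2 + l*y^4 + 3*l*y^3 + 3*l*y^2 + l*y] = l*(-32*l^2*y^3 - 72*l^2*y^2 - 48*l^2*y - 8*l^2 + 5*l*y^4 + 12*l*y^3 - 15*l*y^2 - 46*l*y - 24*l + 4*y^3 + 9*y^2 + 6*y + 1)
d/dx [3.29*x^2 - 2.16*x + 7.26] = 6.58*x - 2.16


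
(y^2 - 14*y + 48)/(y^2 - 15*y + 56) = (y - 6)/(y - 7)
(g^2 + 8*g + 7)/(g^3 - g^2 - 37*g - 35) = (g + 7)/(g^2 - 2*g - 35)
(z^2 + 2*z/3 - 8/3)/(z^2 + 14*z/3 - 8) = (z + 2)/(z + 6)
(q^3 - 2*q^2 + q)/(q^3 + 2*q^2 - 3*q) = (q - 1)/(q + 3)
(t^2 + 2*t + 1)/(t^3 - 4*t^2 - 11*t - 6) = 1/(t - 6)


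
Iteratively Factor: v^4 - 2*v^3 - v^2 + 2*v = (v)*(v^3 - 2*v^2 - v + 2) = v*(v + 1)*(v^2 - 3*v + 2) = v*(v - 1)*(v + 1)*(v - 2)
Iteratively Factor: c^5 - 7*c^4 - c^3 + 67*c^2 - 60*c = (c - 5)*(c^4 - 2*c^3 - 11*c^2 + 12*c) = c*(c - 5)*(c^3 - 2*c^2 - 11*c + 12) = c*(c - 5)*(c - 1)*(c^2 - c - 12) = c*(c - 5)*(c - 4)*(c - 1)*(c + 3)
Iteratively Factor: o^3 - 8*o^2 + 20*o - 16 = (o - 2)*(o^2 - 6*o + 8) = (o - 2)^2*(o - 4)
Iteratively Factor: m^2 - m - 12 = (m + 3)*(m - 4)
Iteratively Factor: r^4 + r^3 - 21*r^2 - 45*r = (r + 3)*(r^3 - 2*r^2 - 15*r) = r*(r + 3)*(r^2 - 2*r - 15) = r*(r + 3)^2*(r - 5)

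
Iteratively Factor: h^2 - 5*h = (h)*(h - 5)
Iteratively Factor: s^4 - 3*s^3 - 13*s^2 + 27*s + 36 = (s + 1)*(s^3 - 4*s^2 - 9*s + 36) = (s - 3)*(s + 1)*(s^2 - s - 12) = (s - 3)*(s + 1)*(s + 3)*(s - 4)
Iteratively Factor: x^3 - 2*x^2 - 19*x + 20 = (x - 5)*(x^2 + 3*x - 4) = (x - 5)*(x + 4)*(x - 1)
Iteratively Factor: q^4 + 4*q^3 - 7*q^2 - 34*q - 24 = (q + 4)*(q^3 - 7*q - 6) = (q - 3)*(q + 4)*(q^2 + 3*q + 2) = (q - 3)*(q + 1)*(q + 4)*(q + 2)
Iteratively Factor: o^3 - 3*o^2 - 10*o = (o + 2)*(o^2 - 5*o) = o*(o + 2)*(o - 5)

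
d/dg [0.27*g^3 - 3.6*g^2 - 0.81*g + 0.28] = 0.81*g^2 - 7.2*g - 0.81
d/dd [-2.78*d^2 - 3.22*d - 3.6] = -5.56*d - 3.22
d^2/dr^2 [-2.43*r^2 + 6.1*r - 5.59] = -4.86000000000000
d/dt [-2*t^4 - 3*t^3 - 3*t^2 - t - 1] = -8*t^3 - 9*t^2 - 6*t - 1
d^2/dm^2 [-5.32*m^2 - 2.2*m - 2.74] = -10.6400000000000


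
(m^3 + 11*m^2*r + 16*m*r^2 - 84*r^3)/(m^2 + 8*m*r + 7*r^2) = (m^2 + 4*m*r - 12*r^2)/(m + r)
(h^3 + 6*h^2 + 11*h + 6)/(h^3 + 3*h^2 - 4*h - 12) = (h + 1)/(h - 2)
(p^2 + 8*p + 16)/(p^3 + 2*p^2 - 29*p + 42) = (p^2 + 8*p + 16)/(p^3 + 2*p^2 - 29*p + 42)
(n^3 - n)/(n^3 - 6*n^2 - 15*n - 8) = n*(n - 1)/(n^2 - 7*n - 8)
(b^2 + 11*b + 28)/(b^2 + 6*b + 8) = (b + 7)/(b + 2)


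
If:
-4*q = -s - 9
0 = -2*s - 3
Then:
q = 15/8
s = -3/2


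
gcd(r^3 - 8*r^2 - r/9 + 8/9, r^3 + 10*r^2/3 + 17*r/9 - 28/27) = r - 1/3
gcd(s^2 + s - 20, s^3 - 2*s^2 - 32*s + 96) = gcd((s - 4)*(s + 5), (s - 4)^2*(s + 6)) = s - 4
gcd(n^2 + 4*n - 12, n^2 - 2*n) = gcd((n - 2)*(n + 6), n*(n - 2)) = n - 2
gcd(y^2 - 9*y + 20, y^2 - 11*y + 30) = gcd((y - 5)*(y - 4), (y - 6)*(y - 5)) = y - 5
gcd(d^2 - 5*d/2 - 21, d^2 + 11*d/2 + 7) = d + 7/2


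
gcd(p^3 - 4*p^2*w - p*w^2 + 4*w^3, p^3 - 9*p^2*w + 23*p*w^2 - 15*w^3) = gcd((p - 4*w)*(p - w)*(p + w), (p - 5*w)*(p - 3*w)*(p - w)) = p - w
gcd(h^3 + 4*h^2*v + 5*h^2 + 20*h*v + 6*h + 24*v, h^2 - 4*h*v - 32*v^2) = h + 4*v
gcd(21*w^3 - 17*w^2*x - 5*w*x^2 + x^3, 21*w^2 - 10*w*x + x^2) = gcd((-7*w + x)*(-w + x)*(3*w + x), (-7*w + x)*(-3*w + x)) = -7*w + x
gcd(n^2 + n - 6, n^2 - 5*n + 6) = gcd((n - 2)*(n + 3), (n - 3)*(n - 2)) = n - 2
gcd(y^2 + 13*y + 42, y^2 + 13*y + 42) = y^2 + 13*y + 42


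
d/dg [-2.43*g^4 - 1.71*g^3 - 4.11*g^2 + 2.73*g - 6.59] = -9.72*g^3 - 5.13*g^2 - 8.22*g + 2.73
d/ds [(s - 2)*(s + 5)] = 2*s + 3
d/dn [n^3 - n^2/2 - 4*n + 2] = 3*n^2 - n - 4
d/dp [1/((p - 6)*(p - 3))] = (9 - 2*p)/(p^4 - 18*p^3 + 117*p^2 - 324*p + 324)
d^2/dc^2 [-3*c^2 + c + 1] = -6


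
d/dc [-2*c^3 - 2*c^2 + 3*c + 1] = -6*c^2 - 4*c + 3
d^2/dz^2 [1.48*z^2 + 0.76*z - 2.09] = 2.96000000000000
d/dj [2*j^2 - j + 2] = 4*j - 1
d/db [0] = 0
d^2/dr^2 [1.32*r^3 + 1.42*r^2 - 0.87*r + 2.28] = 7.92*r + 2.84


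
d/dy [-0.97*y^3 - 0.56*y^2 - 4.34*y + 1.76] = -2.91*y^2 - 1.12*y - 4.34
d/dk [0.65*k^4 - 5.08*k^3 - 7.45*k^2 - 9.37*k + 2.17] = 2.6*k^3 - 15.24*k^2 - 14.9*k - 9.37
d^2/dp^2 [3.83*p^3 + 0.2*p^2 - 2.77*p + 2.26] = 22.98*p + 0.4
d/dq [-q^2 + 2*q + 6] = 2 - 2*q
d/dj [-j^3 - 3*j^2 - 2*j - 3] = -3*j^2 - 6*j - 2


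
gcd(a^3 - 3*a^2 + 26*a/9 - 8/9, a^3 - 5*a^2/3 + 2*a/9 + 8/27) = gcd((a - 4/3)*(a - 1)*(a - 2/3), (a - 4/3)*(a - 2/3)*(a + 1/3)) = a^2 - 2*a + 8/9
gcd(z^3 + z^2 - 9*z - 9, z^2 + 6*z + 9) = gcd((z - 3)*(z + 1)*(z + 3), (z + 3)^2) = z + 3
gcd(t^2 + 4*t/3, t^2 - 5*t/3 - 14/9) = 1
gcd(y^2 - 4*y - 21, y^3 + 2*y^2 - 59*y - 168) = y + 3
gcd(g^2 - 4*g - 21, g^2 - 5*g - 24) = g + 3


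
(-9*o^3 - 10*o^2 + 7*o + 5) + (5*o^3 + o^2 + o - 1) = -4*o^3 - 9*o^2 + 8*o + 4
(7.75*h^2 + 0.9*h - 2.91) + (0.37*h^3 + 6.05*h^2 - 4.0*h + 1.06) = 0.37*h^3 + 13.8*h^2 - 3.1*h - 1.85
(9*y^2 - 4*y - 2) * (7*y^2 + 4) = 63*y^4 - 28*y^3 + 22*y^2 - 16*y - 8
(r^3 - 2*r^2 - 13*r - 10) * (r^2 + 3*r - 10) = r^5 + r^4 - 29*r^3 - 29*r^2 + 100*r + 100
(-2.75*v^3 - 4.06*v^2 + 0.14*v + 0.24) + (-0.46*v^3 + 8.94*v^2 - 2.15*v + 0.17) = -3.21*v^3 + 4.88*v^2 - 2.01*v + 0.41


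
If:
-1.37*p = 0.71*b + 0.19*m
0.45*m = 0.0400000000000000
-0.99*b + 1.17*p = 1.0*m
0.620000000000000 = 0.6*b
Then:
No Solution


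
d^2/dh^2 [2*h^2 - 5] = 4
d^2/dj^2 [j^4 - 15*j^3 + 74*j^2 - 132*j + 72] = 12*j^2 - 90*j + 148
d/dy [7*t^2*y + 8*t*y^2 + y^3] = 7*t^2 + 16*t*y + 3*y^2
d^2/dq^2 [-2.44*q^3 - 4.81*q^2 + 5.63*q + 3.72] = -14.64*q - 9.62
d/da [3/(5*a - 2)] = -15/(5*a - 2)^2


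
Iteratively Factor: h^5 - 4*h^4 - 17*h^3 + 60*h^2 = (h - 5)*(h^4 + h^3 - 12*h^2) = (h - 5)*(h - 3)*(h^3 + 4*h^2) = h*(h - 5)*(h - 3)*(h^2 + 4*h) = h^2*(h - 5)*(h - 3)*(h + 4)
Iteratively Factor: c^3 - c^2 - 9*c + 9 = (c - 1)*(c^2 - 9) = (c - 1)*(c + 3)*(c - 3)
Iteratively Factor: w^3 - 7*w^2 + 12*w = (w - 3)*(w^2 - 4*w) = w*(w - 3)*(w - 4)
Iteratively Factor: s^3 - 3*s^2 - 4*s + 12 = (s - 2)*(s^2 - s - 6) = (s - 2)*(s + 2)*(s - 3)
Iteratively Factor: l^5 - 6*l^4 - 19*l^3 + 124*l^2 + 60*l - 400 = (l - 5)*(l^4 - l^3 - 24*l^2 + 4*l + 80) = (l - 5)*(l + 2)*(l^3 - 3*l^2 - 18*l + 40) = (l - 5)*(l - 2)*(l + 2)*(l^2 - l - 20) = (l - 5)*(l - 2)*(l + 2)*(l + 4)*(l - 5)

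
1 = 1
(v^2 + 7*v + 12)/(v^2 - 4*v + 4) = (v^2 + 7*v + 12)/(v^2 - 4*v + 4)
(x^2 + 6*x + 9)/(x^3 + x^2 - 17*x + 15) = (x^2 + 6*x + 9)/(x^3 + x^2 - 17*x + 15)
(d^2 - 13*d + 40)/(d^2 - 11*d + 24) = (d - 5)/(d - 3)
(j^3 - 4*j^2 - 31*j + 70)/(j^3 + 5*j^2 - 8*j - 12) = (j^2 - 2*j - 35)/(j^2 + 7*j + 6)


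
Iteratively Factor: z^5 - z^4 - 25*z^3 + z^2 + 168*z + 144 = (z + 1)*(z^4 - 2*z^3 - 23*z^2 + 24*z + 144) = (z - 4)*(z + 1)*(z^3 + 2*z^2 - 15*z - 36) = (z - 4)^2*(z + 1)*(z^2 + 6*z + 9) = (z - 4)^2*(z + 1)*(z + 3)*(z + 3)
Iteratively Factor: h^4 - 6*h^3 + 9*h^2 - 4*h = (h)*(h^3 - 6*h^2 + 9*h - 4) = h*(h - 4)*(h^2 - 2*h + 1) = h*(h - 4)*(h - 1)*(h - 1)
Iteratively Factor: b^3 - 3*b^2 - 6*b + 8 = (b - 4)*(b^2 + b - 2) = (b - 4)*(b - 1)*(b + 2)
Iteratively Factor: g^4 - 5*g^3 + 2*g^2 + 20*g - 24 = (g + 2)*(g^3 - 7*g^2 + 16*g - 12) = (g - 2)*(g + 2)*(g^2 - 5*g + 6) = (g - 3)*(g - 2)*(g + 2)*(g - 2)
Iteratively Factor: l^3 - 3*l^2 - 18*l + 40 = (l + 4)*(l^2 - 7*l + 10) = (l - 5)*(l + 4)*(l - 2)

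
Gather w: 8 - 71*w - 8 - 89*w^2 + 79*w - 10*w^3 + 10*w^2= -10*w^3 - 79*w^2 + 8*w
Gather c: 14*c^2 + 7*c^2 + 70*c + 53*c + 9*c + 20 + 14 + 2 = 21*c^2 + 132*c + 36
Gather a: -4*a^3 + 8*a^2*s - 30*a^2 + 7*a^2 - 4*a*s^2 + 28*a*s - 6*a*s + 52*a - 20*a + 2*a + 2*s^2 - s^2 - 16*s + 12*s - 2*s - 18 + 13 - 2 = -4*a^3 + a^2*(8*s - 23) + a*(-4*s^2 + 22*s + 34) + s^2 - 6*s - 7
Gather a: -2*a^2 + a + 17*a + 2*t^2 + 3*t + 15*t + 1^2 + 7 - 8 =-2*a^2 + 18*a + 2*t^2 + 18*t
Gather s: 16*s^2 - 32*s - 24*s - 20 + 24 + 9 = 16*s^2 - 56*s + 13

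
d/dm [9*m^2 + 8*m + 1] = 18*m + 8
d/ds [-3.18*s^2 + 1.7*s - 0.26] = 1.7 - 6.36*s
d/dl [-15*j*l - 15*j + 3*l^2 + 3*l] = -15*j + 6*l + 3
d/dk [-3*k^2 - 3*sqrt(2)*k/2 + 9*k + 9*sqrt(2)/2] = -6*k - 3*sqrt(2)/2 + 9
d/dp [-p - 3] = -1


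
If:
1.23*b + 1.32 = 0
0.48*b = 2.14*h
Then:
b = -1.07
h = -0.24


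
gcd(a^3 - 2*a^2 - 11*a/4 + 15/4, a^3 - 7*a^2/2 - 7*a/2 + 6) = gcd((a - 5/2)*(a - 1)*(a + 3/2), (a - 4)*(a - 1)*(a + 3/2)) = a^2 + a/2 - 3/2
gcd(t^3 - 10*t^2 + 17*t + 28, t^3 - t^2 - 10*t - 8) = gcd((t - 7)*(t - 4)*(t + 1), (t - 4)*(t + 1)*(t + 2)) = t^2 - 3*t - 4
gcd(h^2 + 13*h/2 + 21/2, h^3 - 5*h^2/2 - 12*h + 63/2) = h + 7/2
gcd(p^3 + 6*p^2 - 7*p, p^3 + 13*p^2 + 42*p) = p^2 + 7*p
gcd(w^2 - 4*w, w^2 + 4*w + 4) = 1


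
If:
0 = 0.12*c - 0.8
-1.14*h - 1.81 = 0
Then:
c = 6.67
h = -1.59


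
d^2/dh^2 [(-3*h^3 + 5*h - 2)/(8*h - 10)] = (-48*h^3 + 180*h^2 - 225*h + 68)/(64*h^3 - 240*h^2 + 300*h - 125)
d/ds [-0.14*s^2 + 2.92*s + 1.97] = 2.92 - 0.28*s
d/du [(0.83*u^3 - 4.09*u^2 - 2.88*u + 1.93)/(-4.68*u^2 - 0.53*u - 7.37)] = (-3.8844*u^4 - 0.879799999999996*u^3 - 29.662*u^2 + 78.3514*u + 22.2485)/(21.9024*u^4 + 4.9608*u^3 + 69.2641*u^2 + 7.8122*u + 54.3169)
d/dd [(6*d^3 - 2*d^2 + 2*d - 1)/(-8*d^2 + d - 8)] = (-48*d^4 + 12*d^3 - 130*d^2 + 16*d - 15)/(64*d^4 - 16*d^3 + 129*d^2 - 16*d + 64)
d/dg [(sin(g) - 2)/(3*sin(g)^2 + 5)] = (-3*sin(g)^2 + 12*sin(g) + 5)*cos(g)/(3*sin(g)^2 + 5)^2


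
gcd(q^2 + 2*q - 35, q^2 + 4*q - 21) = q + 7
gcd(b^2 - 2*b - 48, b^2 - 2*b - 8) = 1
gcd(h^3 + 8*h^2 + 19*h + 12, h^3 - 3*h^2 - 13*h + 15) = h + 3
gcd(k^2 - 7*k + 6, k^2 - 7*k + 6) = k^2 - 7*k + 6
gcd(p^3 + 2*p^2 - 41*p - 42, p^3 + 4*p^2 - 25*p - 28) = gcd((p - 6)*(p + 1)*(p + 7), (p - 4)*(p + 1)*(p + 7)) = p^2 + 8*p + 7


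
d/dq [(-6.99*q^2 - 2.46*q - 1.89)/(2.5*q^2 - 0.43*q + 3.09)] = (9.1557*q^2 - 33.7482*q - 8.4141)/(6.25*q^4 - 2.15*q^3 + 15.6349*q^2 - 2.6574*q + 9.5481)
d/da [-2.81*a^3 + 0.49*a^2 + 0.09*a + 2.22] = -8.43*a^2 + 0.98*a + 0.09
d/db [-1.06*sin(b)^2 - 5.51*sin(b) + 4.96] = -(2.12*sin(b) + 5.51)*cos(b)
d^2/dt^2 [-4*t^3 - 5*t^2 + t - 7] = -24*t - 10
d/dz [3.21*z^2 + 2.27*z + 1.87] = 6.42*z + 2.27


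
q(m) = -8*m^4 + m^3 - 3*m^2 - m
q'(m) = -32*m^3 + 3*m^2 - 6*m - 1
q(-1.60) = -62.60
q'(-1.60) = 147.35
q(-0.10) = 0.07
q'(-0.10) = -0.34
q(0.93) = -8.70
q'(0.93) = -29.72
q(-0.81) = -5.13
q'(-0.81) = 22.83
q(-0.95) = -9.13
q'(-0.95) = 34.84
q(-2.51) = -349.73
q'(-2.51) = 538.98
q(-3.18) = -877.40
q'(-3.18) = 1077.46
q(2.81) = -503.10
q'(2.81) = -704.19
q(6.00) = -10266.00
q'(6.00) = -6841.00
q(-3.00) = -699.00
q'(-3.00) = 908.00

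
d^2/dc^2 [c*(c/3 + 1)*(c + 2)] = 2*c + 10/3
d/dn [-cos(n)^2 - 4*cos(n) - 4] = 2*(cos(n) + 2)*sin(n)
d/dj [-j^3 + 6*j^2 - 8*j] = -3*j^2 + 12*j - 8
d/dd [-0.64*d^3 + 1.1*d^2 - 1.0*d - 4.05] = -1.92*d^2 + 2.2*d - 1.0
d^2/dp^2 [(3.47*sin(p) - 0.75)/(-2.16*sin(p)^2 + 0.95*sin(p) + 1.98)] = (-16.189632*sin(p)^5 + 6.87636000000001*sin(p)^4 - 61.280712*sin(p)^3 - 0.960855000000024*sin(p)^2 + 83.262438*sin(p) - 20.82309)/(-2.16*sin(p)^2 + 0.95*sin(p) + 1.98)^3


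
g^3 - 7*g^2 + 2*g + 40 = (g - 5)*(g - 4)*(g + 2)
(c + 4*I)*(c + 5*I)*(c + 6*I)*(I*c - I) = I*c^4 - 15*c^3 - I*c^3 + 15*c^2 - 74*I*c^2 + 120*c + 74*I*c - 120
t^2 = t^2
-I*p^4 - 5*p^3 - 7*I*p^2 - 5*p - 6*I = (p - 6*I)*(p - I)*(p + I)*(-I*p + 1)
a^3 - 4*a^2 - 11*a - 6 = (a - 6)*(a + 1)^2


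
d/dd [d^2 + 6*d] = 2*d + 6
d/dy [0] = 0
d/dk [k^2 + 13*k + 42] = 2*k + 13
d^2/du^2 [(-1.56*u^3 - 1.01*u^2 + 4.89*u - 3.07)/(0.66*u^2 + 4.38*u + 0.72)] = (8.88178419700125e-16*u^5 - 7.105427357601e-15*u^4 - 48.27312*u^3 - 34.661736*u^2 - 72.043128*u - 146.763864)/(0.287496*u^6 + 5.723784*u^5 + 38.926008*u^4 + 96.515928*u^3 + 42.464736*u^2 + 6.811776*u + 0.373248)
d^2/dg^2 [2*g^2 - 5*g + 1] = 4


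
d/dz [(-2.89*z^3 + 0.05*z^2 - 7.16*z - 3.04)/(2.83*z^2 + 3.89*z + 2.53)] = (-8.1787*z^4 - 22.4842*z^3 - 1.47779999999999*z^2 + 17.4594*z - 6.2892)/(8.0089*z^4 + 22.0174*z^3 + 29.4519*z^2 + 19.6834*z + 6.4009)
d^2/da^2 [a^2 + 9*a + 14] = 2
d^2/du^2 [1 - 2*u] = 0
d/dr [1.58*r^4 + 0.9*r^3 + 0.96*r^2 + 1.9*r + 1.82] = 6.32*r^3 + 2.7*r^2 + 1.92*r + 1.9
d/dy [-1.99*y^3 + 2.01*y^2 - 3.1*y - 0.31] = -5.97*y^2 + 4.02*y - 3.1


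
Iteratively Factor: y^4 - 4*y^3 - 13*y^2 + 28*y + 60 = (y - 5)*(y^3 + y^2 - 8*y - 12) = (y - 5)*(y + 2)*(y^2 - y - 6) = (y - 5)*(y - 3)*(y + 2)*(y + 2)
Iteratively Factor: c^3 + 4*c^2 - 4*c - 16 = (c + 2)*(c^2 + 2*c - 8) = (c + 2)*(c + 4)*(c - 2)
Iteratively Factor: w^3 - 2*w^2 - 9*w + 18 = (w - 3)*(w^2 + w - 6) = (w - 3)*(w + 3)*(w - 2)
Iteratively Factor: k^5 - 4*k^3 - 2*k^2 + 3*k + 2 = (k + 1)*(k^4 - k^3 - 3*k^2 + k + 2) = (k - 1)*(k + 1)*(k^3 - 3*k - 2) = (k - 2)*(k - 1)*(k + 1)*(k^2 + 2*k + 1) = (k - 2)*(k - 1)*(k + 1)^2*(k + 1)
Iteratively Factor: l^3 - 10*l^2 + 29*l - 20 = (l - 1)*(l^2 - 9*l + 20) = (l - 4)*(l - 1)*(l - 5)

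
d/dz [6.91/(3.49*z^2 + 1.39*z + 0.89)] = (-48.2318*z - 9.6049)/(3.49*z^2 + 1.39*z + 0.89)^2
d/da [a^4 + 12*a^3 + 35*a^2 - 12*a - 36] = 4*a^3 + 36*a^2 + 70*a - 12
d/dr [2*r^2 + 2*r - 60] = 4*r + 2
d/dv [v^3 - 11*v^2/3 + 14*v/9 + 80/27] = 3*v^2 - 22*v/3 + 14/9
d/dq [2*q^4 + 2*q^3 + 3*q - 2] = 8*q^3 + 6*q^2 + 3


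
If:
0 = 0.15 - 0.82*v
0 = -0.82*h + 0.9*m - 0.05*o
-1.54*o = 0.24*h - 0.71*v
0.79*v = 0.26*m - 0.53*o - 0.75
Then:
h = 2.96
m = 2.67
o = -0.38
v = 0.18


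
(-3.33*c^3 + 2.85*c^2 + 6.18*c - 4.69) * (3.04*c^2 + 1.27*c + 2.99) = -10.1232*c^5 + 4.4349*c^4 + 12.45*c^3 + 2.1125*c^2 + 12.5219*c - 14.0231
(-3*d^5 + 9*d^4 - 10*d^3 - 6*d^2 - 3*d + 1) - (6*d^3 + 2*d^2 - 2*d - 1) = -3*d^5 + 9*d^4 - 16*d^3 - 8*d^2 - d + 2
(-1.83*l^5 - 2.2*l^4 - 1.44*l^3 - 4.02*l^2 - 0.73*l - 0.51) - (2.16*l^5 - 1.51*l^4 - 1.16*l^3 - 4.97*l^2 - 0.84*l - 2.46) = -3.99*l^5 - 0.69*l^4 - 0.28*l^3 + 0.95*l^2 + 0.11*l + 1.95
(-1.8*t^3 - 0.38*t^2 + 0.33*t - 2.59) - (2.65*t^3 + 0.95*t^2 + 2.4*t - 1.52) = -4.45*t^3 - 1.33*t^2 - 2.07*t - 1.07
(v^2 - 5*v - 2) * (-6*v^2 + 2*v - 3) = -6*v^4 + 32*v^3 - v^2 + 11*v + 6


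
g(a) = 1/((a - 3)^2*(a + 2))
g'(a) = -1/((a - 3)^2*(a + 2)^2) - 2/((a - 3)^3*(a + 2)) = -(3*a + 1)/((a - 3)^3*(a + 2)^2)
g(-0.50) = 0.05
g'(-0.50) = -0.01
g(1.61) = 0.14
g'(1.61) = 0.17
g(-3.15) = -0.02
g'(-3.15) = -0.03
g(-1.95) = 0.82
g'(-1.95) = -16.00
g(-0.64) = 0.06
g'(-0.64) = -0.01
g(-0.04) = 0.06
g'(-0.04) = 0.01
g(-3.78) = -0.01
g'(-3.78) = -0.01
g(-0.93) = 0.06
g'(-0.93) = -0.03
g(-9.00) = 0.00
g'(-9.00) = 0.00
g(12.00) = 0.00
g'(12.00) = 0.00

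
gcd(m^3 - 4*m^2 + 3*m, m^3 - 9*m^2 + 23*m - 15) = m^2 - 4*m + 3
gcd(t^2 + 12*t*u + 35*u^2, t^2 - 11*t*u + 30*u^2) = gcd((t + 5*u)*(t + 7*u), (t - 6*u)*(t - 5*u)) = 1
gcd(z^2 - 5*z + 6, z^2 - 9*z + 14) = z - 2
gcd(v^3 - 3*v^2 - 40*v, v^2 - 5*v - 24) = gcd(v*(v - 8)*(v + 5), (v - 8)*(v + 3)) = v - 8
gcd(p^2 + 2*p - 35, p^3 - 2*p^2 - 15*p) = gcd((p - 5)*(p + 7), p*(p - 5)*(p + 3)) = p - 5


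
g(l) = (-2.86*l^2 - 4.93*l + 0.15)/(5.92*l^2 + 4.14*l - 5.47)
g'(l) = (-11.84*l - 4.14)*(-2.86*l^2 - 4.93*l + 0.15)/(5.92*l^2 + 4.14*l - 5.47)^2 + (-5.72*l - 4.93)/(5.92*l^2 + 4.14*l - 5.47)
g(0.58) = 3.41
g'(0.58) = 42.48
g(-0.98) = -0.58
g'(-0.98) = 0.95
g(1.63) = -0.91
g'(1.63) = 0.42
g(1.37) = -1.06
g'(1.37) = 0.78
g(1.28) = -1.14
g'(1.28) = 1.02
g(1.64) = -0.91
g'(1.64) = 0.41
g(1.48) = -0.98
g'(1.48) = 0.58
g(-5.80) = -0.40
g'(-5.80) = 0.02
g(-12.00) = -0.44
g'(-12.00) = 0.00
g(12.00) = -0.53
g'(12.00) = 0.00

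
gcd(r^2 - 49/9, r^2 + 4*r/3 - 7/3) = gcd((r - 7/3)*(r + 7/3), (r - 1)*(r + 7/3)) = r + 7/3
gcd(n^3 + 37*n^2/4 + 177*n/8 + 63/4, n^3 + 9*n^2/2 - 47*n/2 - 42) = n + 3/2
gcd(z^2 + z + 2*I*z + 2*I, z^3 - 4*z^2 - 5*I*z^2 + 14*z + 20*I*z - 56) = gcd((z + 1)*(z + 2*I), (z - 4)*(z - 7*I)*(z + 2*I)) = z + 2*I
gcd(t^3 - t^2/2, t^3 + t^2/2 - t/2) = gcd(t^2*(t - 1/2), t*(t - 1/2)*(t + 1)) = t^2 - t/2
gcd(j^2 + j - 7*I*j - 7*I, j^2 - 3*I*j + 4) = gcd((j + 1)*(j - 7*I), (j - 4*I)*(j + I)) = 1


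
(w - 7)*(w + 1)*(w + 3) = w^3 - 3*w^2 - 25*w - 21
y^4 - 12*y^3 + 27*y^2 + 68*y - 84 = (y - 7)*(y - 6)*(y - 1)*(y + 2)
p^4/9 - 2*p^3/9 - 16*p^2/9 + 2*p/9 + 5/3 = (p/3 + 1/3)*(p/3 + 1)*(p - 5)*(p - 1)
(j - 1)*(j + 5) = j^2 + 4*j - 5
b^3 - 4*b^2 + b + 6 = (b - 3)*(b - 2)*(b + 1)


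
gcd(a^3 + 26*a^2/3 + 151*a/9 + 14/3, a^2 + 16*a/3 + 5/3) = a + 1/3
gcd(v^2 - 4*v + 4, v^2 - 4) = v - 2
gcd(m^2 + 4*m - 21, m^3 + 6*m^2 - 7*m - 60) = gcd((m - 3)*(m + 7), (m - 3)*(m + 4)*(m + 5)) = m - 3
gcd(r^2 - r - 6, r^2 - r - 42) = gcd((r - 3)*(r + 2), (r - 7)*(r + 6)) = 1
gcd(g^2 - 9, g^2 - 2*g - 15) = g + 3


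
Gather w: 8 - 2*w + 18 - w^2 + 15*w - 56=-w^2 + 13*w - 30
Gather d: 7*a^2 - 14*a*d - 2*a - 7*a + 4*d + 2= 7*a^2 - 9*a + d*(4 - 14*a) + 2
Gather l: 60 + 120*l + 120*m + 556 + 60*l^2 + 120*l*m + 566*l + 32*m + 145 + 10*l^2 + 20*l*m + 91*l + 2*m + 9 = 70*l^2 + l*(140*m + 777) + 154*m + 770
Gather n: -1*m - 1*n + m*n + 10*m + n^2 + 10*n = 9*m + n^2 + n*(m + 9)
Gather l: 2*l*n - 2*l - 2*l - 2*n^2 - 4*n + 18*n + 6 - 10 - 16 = l*(2*n - 4) - 2*n^2 + 14*n - 20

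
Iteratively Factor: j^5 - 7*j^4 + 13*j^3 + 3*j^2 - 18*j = (j - 3)*(j^4 - 4*j^3 + j^2 + 6*j) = (j - 3)^2*(j^3 - j^2 - 2*j) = j*(j - 3)^2*(j^2 - j - 2) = j*(j - 3)^2*(j - 2)*(j + 1)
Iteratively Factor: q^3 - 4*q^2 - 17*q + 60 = (q - 5)*(q^2 + q - 12) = (q - 5)*(q + 4)*(q - 3)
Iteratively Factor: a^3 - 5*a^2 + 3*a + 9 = (a + 1)*(a^2 - 6*a + 9) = (a - 3)*(a + 1)*(a - 3)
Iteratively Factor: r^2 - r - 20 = (r + 4)*(r - 5)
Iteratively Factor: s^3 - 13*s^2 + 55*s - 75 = (s - 3)*(s^2 - 10*s + 25) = (s - 5)*(s - 3)*(s - 5)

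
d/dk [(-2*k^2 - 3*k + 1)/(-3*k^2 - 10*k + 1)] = (11*k^2 + 2*k + 7)/(9*k^4 + 60*k^3 + 94*k^2 - 20*k + 1)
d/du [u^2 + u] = 2*u + 1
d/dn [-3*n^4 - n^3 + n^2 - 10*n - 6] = -12*n^3 - 3*n^2 + 2*n - 10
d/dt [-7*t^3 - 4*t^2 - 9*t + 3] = -21*t^2 - 8*t - 9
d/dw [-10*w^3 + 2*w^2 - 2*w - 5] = -30*w^2 + 4*w - 2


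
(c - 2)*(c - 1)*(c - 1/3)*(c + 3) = c^4 - c^3/3 - 7*c^2 + 25*c/3 - 2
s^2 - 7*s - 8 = (s - 8)*(s + 1)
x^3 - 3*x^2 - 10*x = x*(x - 5)*(x + 2)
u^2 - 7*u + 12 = (u - 4)*(u - 3)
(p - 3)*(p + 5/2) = p^2 - p/2 - 15/2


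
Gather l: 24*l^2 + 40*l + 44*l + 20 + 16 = 24*l^2 + 84*l + 36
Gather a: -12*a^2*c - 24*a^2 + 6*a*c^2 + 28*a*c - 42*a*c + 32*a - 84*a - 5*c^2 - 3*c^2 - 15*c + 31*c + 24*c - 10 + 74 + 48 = a^2*(-12*c - 24) + a*(6*c^2 - 14*c - 52) - 8*c^2 + 40*c + 112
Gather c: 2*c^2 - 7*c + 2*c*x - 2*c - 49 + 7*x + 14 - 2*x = 2*c^2 + c*(2*x - 9) + 5*x - 35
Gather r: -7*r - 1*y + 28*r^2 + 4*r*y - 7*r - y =28*r^2 + r*(4*y - 14) - 2*y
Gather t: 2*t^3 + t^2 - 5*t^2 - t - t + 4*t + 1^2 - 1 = 2*t^3 - 4*t^2 + 2*t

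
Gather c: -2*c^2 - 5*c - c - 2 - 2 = -2*c^2 - 6*c - 4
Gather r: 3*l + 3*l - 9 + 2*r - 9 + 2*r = 6*l + 4*r - 18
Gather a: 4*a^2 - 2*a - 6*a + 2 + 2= 4*a^2 - 8*a + 4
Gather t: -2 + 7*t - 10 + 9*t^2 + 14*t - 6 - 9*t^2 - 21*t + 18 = 0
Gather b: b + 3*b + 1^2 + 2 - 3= 4*b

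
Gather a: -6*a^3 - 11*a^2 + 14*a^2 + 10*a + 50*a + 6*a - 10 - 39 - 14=-6*a^3 + 3*a^2 + 66*a - 63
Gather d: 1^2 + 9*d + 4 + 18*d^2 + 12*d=18*d^2 + 21*d + 5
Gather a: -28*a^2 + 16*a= -28*a^2 + 16*a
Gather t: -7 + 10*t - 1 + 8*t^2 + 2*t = 8*t^2 + 12*t - 8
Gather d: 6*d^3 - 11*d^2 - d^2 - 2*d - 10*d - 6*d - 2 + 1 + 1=6*d^3 - 12*d^2 - 18*d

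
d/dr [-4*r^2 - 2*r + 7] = -8*r - 2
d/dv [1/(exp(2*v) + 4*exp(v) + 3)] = 2*(-exp(v) - 2)*exp(v)/(exp(2*v) + 4*exp(v) + 3)^2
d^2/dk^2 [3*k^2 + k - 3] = 6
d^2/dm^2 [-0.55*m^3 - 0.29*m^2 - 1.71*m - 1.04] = -3.3*m - 0.58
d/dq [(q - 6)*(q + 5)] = 2*q - 1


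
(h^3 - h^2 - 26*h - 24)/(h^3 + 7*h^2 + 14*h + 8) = (h - 6)/(h + 2)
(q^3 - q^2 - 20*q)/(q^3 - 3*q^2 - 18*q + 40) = q/(q - 2)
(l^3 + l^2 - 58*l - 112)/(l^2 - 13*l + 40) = (l^2 + 9*l + 14)/(l - 5)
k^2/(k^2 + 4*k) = k/(k + 4)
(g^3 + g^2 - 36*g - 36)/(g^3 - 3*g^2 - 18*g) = (g^2 + 7*g + 6)/(g*(g + 3))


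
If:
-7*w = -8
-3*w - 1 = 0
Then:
No Solution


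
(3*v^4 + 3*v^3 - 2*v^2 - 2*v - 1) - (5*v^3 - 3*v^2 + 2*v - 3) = 3*v^4 - 2*v^3 + v^2 - 4*v + 2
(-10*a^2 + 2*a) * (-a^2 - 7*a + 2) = 10*a^4 + 68*a^3 - 34*a^2 + 4*a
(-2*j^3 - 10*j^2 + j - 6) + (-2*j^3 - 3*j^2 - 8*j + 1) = -4*j^3 - 13*j^2 - 7*j - 5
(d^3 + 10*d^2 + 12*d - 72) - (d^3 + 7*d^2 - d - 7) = 3*d^2 + 13*d - 65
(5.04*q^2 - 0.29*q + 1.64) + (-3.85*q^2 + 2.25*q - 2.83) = 1.19*q^2 + 1.96*q - 1.19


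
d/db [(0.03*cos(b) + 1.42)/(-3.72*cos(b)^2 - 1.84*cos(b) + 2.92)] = (0.1116*sin(b)^2 - 10.5648*cos(b) - 2.812)*sin(b)/(3.72*cos(b)^2 + 1.84*cos(b) - 2.92)^2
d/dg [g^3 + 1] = 3*g^2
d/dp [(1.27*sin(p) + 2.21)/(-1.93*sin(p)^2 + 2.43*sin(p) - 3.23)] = (2.4511*sin(p)^2 + 8.5306*sin(p) - 9.4724)*cos(p)/(3.7249*sin(p)^4 - 9.3798*sin(p)^3 + 18.3727*sin(p)^2 - 15.6978*sin(p) + 10.4329)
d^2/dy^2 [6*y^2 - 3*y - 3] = 12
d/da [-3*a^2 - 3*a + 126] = -6*a - 3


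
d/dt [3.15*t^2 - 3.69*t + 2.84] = 6.3*t - 3.69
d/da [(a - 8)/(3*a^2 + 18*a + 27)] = (19 - a)/(3*(a^3 + 9*a^2 + 27*a + 27))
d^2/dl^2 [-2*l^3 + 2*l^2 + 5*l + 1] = 4 - 12*l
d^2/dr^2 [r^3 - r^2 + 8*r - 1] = 6*r - 2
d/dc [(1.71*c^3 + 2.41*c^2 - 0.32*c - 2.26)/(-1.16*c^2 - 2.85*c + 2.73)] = (-1.9836*c^4 - 9.747*c^3 + 6.7652*c^2 + 7.9154*c - 7.3146)/(1.3456*c^4 + 6.612*c^3 + 1.7889*c^2 - 15.561*c + 7.4529)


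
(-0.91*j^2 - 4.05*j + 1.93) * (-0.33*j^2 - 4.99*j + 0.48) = 0.3003*j^4 + 5.8774*j^3 + 19.1358*j^2 - 11.5747*j + 0.9264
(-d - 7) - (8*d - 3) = -9*d - 4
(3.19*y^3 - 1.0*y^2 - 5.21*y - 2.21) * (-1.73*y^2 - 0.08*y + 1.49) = -5.5187*y^5 + 1.4748*y^4 + 13.8464*y^3 + 2.7501*y^2 - 7.5861*y - 3.2929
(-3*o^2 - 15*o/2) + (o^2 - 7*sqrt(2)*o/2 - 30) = -2*o^2 - 15*o/2 - 7*sqrt(2)*o/2 - 30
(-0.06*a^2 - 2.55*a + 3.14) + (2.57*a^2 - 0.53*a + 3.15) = 2.51*a^2 - 3.08*a + 6.29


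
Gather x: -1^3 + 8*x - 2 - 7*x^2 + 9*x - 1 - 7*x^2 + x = -14*x^2 + 18*x - 4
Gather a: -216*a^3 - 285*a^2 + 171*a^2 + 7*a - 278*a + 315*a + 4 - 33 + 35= -216*a^3 - 114*a^2 + 44*a + 6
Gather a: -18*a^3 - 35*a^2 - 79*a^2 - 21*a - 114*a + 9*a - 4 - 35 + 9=-18*a^3 - 114*a^2 - 126*a - 30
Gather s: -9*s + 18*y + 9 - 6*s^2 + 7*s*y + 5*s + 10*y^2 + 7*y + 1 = -6*s^2 + s*(7*y - 4) + 10*y^2 + 25*y + 10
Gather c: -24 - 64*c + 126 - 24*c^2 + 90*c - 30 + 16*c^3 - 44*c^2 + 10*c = 16*c^3 - 68*c^2 + 36*c + 72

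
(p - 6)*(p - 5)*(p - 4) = p^3 - 15*p^2 + 74*p - 120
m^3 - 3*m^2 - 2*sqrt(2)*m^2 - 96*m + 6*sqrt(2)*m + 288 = (m - 3)*(m - 8*sqrt(2))*(m + 6*sqrt(2))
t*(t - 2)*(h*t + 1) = h*t^3 - 2*h*t^2 + t^2 - 2*t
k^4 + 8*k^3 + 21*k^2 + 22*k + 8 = (k + 1)^2*(k + 2)*(k + 4)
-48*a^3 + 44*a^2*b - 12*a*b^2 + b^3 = (-6*a + b)*(-4*a + b)*(-2*a + b)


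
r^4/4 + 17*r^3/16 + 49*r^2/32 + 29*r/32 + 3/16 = (r/4 + 1/2)*(r + 1/2)*(r + 3/4)*(r + 1)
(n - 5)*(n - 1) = n^2 - 6*n + 5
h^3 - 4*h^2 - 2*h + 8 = (h - 4)*(h - sqrt(2))*(h + sqrt(2))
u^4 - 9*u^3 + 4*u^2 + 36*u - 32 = (u - 8)*(u - 2)*(u - 1)*(u + 2)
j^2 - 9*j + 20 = (j - 5)*(j - 4)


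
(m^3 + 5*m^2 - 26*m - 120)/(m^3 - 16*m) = (m^2 + m - 30)/(m*(m - 4))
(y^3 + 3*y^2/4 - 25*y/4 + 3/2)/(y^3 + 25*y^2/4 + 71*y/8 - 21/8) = 2*(y - 2)/(2*y + 7)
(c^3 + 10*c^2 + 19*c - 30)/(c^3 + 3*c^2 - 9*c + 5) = (c + 6)/(c - 1)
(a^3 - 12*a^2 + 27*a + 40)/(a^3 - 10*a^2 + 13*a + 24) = (a - 5)/(a - 3)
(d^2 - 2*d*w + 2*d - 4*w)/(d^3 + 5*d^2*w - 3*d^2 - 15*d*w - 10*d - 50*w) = (d - 2*w)/(d^2 + 5*d*w - 5*d - 25*w)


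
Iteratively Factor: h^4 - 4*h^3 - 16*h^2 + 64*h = (h + 4)*(h^3 - 8*h^2 + 16*h) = h*(h + 4)*(h^2 - 8*h + 16) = h*(h - 4)*(h + 4)*(h - 4)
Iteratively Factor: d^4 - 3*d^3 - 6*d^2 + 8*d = (d)*(d^3 - 3*d^2 - 6*d + 8) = d*(d - 4)*(d^2 + d - 2) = d*(d - 4)*(d + 2)*(d - 1)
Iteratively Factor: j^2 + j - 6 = (j - 2)*(j + 3)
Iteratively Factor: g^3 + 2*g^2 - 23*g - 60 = (g - 5)*(g^2 + 7*g + 12) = (g - 5)*(g + 4)*(g + 3)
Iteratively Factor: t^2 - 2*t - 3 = (t - 3)*(t + 1)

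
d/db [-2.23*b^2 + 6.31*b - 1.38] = 6.31 - 4.46*b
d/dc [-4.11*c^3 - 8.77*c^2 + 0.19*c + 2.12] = -12.33*c^2 - 17.54*c + 0.19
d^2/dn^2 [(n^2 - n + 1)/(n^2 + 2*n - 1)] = 2*(-3*n^3 + 6*n^2 + 3*n + 4)/(n^6 + 6*n^5 + 9*n^4 - 4*n^3 - 9*n^2 + 6*n - 1)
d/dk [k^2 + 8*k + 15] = 2*k + 8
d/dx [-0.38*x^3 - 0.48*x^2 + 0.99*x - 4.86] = -1.14*x^2 - 0.96*x + 0.99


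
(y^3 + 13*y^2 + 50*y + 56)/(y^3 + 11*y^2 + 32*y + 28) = (y + 4)/(y + 2)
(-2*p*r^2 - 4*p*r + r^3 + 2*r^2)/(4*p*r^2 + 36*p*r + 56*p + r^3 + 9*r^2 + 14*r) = r*(-2*p + r)/(4*p*r + 28*p + r^2 + 7*r)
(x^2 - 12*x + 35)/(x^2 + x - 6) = (x^2 - 12*x + 35)/(x^2 + x - 6)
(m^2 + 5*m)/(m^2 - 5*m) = (m + 5)/(m - 5)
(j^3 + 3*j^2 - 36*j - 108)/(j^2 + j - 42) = (j^2 + 9*j + 18)/(j + 7)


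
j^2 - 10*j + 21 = (j - 7)*(j - 3)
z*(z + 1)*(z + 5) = z^3 + 6*z^2 + 5*z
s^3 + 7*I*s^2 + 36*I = (s - 2*I)*(s + 3*I)*(s + 6*I)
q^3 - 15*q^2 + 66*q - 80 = (q - 8)*(q - 5)*(q - 2)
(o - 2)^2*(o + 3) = o^3 - o^2 - 8*o + 12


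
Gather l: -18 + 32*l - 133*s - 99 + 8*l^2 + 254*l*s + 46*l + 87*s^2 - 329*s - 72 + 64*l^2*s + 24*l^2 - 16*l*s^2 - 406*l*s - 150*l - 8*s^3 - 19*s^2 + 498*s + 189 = l^2*(64*s + 32) + l*(-16*s^2 - 152*s - 72) - 8*s^3 + 68*s^2 + 36*s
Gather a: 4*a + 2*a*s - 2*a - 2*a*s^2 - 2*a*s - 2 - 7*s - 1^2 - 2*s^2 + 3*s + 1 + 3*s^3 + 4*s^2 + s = a*(2 - 2*s^2) + 3*s^3 + 2*s^2 - 3*s - 2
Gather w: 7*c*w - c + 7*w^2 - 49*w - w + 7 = -c + 7*w^2 + w*(7*c - 50) + 7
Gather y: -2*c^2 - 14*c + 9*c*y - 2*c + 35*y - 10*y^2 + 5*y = -2*c^2 - 16*c - 10*y^2 + y*(9*c + 40)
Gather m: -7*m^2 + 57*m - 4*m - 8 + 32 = -7*m^2 + 53*m + 24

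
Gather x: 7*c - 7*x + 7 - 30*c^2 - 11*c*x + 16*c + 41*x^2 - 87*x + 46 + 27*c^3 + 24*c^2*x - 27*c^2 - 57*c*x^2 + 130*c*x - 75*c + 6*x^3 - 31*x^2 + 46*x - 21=27*c^3 - 57*c^2 - 52*c + 6*x^3 + x^2*(10 - 57*c) + x*(24*c^2 + 119*c - 48) + 32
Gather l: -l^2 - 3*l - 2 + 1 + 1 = -l^2 - 3*l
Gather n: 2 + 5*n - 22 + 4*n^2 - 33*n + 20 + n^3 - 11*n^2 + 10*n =n^3 - 7*n^2 - 18*n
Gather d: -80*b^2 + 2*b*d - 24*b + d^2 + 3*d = -80*b^2 - 24*b + d^2 + d*(2*b + 3)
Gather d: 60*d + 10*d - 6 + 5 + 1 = 70*d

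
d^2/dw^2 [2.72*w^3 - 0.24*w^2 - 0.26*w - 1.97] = 16.32*w - 0.48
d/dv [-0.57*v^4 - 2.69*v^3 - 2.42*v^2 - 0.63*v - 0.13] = -2.28*v^3 - 8.07*v^2 - 4.84*v - 0.63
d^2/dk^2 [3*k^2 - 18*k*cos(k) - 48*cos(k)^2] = 18*k*cos(k) - 192*sin(k)^2 + 36*sin(k) + 102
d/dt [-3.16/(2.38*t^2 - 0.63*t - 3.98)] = (15.0416*t - 1.9908)/(-2.38*t^2 + 0.63*t + 3.98)^2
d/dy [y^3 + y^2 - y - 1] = 3*y^2 + 2*y - 1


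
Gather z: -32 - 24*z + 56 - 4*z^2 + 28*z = -4*z^2 + 4*z + 24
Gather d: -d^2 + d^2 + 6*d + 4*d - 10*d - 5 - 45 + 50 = 0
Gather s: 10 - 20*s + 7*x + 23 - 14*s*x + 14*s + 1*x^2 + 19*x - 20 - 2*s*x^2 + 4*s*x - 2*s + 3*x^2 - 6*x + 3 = s*(-2*x^2 - 10*x - 8) + 4*x^2 + 20*x + 16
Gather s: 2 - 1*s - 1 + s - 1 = 0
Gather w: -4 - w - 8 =-w - 12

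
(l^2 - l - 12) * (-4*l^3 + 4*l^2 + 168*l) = -4*l^5 + 8*l^4 + 212*l^3 - 216*l^2 - 2016*l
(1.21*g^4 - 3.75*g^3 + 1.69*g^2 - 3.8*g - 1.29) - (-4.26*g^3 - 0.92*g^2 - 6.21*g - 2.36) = 1.21*g^4 + 0.51*g^3 + 2.61*g^2 + 2.41*g + 1.07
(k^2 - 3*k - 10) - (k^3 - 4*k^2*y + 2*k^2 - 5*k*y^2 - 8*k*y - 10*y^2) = -k^3 + 4*k^2*y - k^2 + 5*k*y^2 + 8*k*y - 3*k + 10*y^2 - 10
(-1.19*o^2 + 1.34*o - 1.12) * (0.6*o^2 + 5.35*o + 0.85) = -0.714*o^4 - 5.5625*o^3 + 5.4855*o^2 - 4.853*o - 0.952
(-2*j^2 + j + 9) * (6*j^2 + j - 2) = -12*j^4 + 4*j^3 + 59*j^2 + 7*j - 18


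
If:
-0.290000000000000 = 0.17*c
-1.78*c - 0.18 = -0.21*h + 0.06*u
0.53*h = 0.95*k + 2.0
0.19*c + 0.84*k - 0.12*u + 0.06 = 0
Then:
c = -1.71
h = 159.27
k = 86.75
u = 605.05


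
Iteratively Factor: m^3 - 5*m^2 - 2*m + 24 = (m + 2)*(m^2 - 7*m + 12) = (m - 3)*(m + 2)*(m - 4)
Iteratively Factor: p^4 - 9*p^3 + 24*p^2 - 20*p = (p - 2)*(p^3 - 7*p^2 + 10*p) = (p - 5)*(p - 2)*(p^2 - 2*p) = (p - 5)*(p - 2)^2*(p)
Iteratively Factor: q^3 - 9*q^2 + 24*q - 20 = (q - 2)*(q^2 - 7*q + 10) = (q - 5)*(q - 2)*(q - 2)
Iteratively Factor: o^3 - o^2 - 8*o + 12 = (o + 3)*(o^2 - 4*o + 4) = (o - 2)*(o + 3)*(o - 2)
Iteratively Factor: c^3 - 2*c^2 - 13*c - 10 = (c + 2)*(c^2 - 4*c - 5) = (c + 1)*(c + 2)*(c - 5)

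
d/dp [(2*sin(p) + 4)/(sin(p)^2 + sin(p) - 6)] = 2*(-4*sin(p) + cos(p)^2 - 9)*cos(p)/(sin(p)^2 + sin(p) - 6)^2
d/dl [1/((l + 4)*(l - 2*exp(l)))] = (-l + (l + 4)*(2*exp(l) - 1) + 2*exp(l))/((l + 4)^2*(l - 2*exp(l))^2)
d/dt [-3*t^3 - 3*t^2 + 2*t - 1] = -9*t^2 - 6*t + 2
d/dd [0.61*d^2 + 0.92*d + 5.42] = 1.22*d + 0.92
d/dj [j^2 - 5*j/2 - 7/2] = 2*j - 5/2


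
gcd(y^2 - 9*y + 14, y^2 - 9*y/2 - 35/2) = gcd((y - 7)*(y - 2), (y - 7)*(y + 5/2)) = y - 7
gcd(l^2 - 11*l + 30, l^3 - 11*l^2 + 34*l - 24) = l - 6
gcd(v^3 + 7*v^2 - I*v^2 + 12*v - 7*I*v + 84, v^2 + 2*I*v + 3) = v + 3*I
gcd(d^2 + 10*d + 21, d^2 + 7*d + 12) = d + 3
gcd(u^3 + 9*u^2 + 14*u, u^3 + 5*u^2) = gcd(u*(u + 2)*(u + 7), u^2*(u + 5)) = u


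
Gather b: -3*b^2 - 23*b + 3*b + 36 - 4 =-3*b^2 - 20*b + 32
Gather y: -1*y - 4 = -y - 4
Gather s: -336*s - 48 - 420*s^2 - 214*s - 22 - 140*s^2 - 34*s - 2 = -560*s^2 - 584*s - 72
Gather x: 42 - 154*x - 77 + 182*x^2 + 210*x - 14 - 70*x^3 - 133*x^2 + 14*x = -70*x^3 + 49*x^2 + 70*x - 49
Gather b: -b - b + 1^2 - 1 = -2*b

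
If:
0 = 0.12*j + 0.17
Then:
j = -1.42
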